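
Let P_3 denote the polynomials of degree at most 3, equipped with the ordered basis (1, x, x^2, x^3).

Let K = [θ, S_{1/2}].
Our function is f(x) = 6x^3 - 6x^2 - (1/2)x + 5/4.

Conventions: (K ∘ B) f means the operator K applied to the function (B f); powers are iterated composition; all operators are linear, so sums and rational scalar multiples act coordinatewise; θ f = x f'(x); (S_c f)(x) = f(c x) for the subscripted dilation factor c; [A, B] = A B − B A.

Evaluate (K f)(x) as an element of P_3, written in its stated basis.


S_{1/2} f = (3/4)x^3 - (3/2)x^2 - (1/4)x + 5/4
θ S_{1/2} f = (9/4)x^3 - 3x^2 - (1/4)x
θ f = 18x^3 - 12x^2 - (1/2)x
S_{1/2} θ f = (9/4)x^3 - 3x^2 - (1/4)x
[θ, S_{1/2}] f = 0

g(x) = 0


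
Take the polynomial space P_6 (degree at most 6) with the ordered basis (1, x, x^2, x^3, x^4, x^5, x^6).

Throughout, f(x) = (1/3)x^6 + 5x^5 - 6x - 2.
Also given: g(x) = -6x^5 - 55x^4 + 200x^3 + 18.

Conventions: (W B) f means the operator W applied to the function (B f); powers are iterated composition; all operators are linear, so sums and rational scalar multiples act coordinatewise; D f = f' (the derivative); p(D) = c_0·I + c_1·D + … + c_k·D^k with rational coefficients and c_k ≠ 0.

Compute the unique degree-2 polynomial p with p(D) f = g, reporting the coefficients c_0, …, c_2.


c_0 = 0, c_1 = -3, c_2 = 2

D^0 f = (1/3)x^6 + 5x^5 - 6x - 2
D^1 f = 2x^5 + 25x^4 - 6
D^2 f = 10x^4 + 100x^3
matching coefficients of g against c_0 f + c_1 Df + … from the top degree down determines the c_i
solution: c_0 = 0, c_1 = -3, c_2 = 2


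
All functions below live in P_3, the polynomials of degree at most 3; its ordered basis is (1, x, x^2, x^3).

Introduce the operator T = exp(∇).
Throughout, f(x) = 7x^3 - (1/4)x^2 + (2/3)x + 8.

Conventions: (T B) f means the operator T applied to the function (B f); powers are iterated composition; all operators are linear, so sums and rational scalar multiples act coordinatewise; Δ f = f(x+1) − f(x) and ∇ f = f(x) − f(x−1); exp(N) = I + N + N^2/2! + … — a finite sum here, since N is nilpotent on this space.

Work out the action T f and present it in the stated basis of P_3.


order-1 term: 21x^2 - (43/2)x + 95/12
order-2 term: 21x - 85/4
order-3 term: 7
the series for exp(∇) f terminates at order 3
exp(∇) f = 7x^3 + (83/4)x^2 + (1/6)x + 5/3

the image equals g(x) = 7x^3 + (83/4)x^2 + (1/6)x + 5/3


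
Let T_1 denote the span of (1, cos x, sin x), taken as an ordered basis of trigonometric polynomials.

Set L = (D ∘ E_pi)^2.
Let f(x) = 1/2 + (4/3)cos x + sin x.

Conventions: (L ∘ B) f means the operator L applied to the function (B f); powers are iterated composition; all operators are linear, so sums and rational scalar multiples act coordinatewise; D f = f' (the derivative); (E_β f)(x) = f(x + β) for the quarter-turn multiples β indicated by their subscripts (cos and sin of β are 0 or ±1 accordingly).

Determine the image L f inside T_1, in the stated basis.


E_pi f = 1/2 - (4/3)cos x - sin x
D E_pi f = -cos x + (4/3)sin x
E_pi (D ∘ E_pi) f = cos x - (4/3)sin x
D E_pi (D ∘ E_pi) f = -(4/3)cos x - sin x

the result is g(x) = -(4/3)cos x - sin x


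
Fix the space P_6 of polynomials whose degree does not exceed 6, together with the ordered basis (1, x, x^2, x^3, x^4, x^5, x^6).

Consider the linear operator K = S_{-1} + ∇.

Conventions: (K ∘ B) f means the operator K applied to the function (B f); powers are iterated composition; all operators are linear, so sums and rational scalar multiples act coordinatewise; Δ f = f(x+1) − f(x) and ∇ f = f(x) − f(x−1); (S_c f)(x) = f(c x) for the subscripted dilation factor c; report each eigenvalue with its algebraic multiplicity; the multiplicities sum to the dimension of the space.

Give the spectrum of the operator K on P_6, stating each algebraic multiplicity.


λ = -1 (multiplicity 3), λ = 1 (multiplicity 4)

image of 1: 1
image of x: -x + 1
image of x^2: x^2 + 2x - 1
image of x^3: -x^3 + 3x^2 - 3x + 1
image of x^4: x^4 + 4x^3 - 6x^2 + 4x - 1
image of x^5: -x^5 + 5x^4 - 10x^3 + 10x^2 - 5x + 1
image of x^6: x^6 + 6x^5 - 15x^4 + 20x^3 - 15x^2 + 6x - 1
the matrix is upper triangular; its diagonal is (1, -1, 1, -1, 1, -1, 1)
for a triangular matrix the eigenvalues are the diagonal entries, with algebraic multiplicity their repetition count


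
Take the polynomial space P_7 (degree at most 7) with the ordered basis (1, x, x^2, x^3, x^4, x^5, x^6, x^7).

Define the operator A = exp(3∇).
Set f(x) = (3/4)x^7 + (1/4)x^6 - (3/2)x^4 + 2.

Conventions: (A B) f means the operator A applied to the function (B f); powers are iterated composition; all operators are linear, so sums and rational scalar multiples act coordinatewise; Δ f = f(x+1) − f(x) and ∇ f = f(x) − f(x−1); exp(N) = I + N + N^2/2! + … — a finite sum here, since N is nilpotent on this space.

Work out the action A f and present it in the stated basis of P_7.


order-1 term: (63/4)x^6 - (171/4)x^5 + (135/2)x^4 - (327/4)x^3 + 63x^2 - (117/4)x + 6
order-2 term: (567/4)x^5 - 675x^4 + (6075/4)x^3 - 1971x^2 + (5697/4)x - 450
order-3 term: (2835/4)x^4 - (8235/2)x^3 + (40095/4)x^2 - 11907x + 22923/4
order-4 term: (8505/4)x^3 - (49815/4)x^2 + (105705/4)x - 80271/4
order-5 term: (15309/4)x^2 - (75087/4)x + 98415/4
order-6 term: (15309/4)x - 22599/2
order-7 term: 6561/4
the series for exp(3∇) f terminates at order 7
exp(3∇) f = (3/4)x^7 + 16x^6 + 99x^5 + (399/4)x^4 - (2217/4)x^3 - (2043/4)x^2 + (3879/4)x + 331/2

the image equals g(x) = (3/4)x^7 + 16x^6 + 99x^5 + (399/4)x^4 - (2217/4)x^3 - (2043/4)x^2 + (3879/4)x + 331/2


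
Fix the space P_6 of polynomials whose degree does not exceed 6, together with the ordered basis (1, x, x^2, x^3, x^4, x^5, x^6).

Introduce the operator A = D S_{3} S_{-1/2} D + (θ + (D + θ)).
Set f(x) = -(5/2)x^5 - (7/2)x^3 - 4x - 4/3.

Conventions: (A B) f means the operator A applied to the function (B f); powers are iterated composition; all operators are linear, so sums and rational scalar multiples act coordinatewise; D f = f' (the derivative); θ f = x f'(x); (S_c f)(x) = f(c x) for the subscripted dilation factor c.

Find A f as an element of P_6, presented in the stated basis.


g(x) = -25x^5 - (25/2)x^4 - (2193/8)x^3 - (21/2)x^2 - (221/4)x - 4

D f = -(25/2)x^4 - (21/2)x^2 - 4
S_{-1/2} D f = -(25/32)x^4 - (21/8)x^2 - 4
S_{3} S_{-1/2} D f = -(2025/32)x^4 - (189/8)x^2 - 4
D S_{3} S_{-1/2} D f = -(2025/8)x^3 - (189/4)x
θ f = -(25/2)x^5 - (21/2)x^3 - 4x
D f = -(25/2)x^4 - (21/2)x^2 - 4
θ f = -(25/2)x^5 - (21/2)x^3 - 4x
(D + θ) f = -(25/2)x^5 - (25/2)x^4 - (21/2)x^3 - (21/2)x^2 - 4x - 4
(θ + (D + θ)) f = -25x^5 - (25/2)x^4 - 21x^3 - (21/2)x^2 - 8x - 4
(D S_{3} S_{-1/2} D + (θ + (D + θ))) f = -25x^5 - (25/2)x^4 - (2193/8)x^3 - (21/2)x^2 - (221/4)x - 4


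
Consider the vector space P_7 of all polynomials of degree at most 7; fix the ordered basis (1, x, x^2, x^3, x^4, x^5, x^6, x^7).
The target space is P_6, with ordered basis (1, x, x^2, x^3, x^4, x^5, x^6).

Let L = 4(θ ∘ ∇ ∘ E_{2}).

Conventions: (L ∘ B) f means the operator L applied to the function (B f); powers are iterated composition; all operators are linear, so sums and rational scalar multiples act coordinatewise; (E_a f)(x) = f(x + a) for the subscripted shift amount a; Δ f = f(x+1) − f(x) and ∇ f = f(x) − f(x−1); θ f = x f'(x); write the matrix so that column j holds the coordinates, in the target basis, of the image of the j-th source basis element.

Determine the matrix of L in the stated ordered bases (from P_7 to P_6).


the matrix is [[0, 0, 0, 0, 0, 0, 0, 0]; [0, 0, 8, 36, 112, 300, 744, 1764]; [0, 0, 0, 24, 144, 560, 1800, 5208]; [0, 0, 0, 0, 48, 360, 1680, 6300]; [0, 0, 0, 0, 0, 80, 720, 3920]; [0, 0, 0, 0, 0, 0, 120, 1260]; [0, 0, 0, 0, 0, 0, 0, 168]] (rows listed top to bottom)

image of 1: 0
image of x: 0
image of x^2: 8x
image of x^3: 24x^2 + 36x
image of x^4: 48x^3 + 144x^2 + 112x
image of x^5: 80x^4 + 360x^3 + 560x^2 + 300x
image of x^6: 120x^5 + 720x^4 + 1680x^3 + 1800x^2 + 744x
image of x^7: 168x^6 + 1260x^5 + 3920x^4 + 6300x^3 + 5208x^2 + 1764x
each image's coordinates form column j of the matrix


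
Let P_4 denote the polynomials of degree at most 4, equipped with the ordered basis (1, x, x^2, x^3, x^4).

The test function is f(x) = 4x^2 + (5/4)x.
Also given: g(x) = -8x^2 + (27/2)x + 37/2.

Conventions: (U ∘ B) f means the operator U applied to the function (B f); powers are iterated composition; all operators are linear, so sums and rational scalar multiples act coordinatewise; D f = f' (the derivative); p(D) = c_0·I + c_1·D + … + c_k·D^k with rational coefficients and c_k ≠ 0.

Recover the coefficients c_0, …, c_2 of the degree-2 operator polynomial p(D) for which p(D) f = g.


p(D) = -2·I + 2·D + 2·D^2, i.e. c_0 = -2, c_1 = 2, c_2 = 2

D^0 f = 4x^2 + (5/4)x
D^1 f = 8x + 5/4
D^2 f = 8
matching coefficients of g against c_0 f + c_1 Df + … from the top degree down determines the c_i
solution: c_0 = -2, c_1 = 2, c_2 = 2


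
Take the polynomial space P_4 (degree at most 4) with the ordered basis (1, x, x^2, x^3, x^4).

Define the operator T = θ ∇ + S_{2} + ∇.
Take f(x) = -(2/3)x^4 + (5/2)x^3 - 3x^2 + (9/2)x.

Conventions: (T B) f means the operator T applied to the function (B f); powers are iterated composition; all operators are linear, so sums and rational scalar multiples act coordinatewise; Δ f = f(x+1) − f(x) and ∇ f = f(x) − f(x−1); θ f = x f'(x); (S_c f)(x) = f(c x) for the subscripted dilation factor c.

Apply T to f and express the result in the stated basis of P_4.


∇ f = -(8/3)x^3 + (23/2)x^2 - (97/6)x + 32/3
θ ∇ f = -8x^3 + 23x^2 - (97/6)x
S_{2} f = -(32/3)x^4 + 20x^3 - 12x^2 + 9x
∇ f = -(8/3)x^3 + (23/2)x^2 - (97/6)x + 32/3
(θ ∇ + S_{2} + ∇) f = -(32/3)x^4 + (28/3)x^3 + (45/2)x^2 - (70/3)x + 32/3

the image equals g(x) = -(32/3)x^4 + (28/3)x^3 + (45/2)x^2 - (70/3)x + 32/3


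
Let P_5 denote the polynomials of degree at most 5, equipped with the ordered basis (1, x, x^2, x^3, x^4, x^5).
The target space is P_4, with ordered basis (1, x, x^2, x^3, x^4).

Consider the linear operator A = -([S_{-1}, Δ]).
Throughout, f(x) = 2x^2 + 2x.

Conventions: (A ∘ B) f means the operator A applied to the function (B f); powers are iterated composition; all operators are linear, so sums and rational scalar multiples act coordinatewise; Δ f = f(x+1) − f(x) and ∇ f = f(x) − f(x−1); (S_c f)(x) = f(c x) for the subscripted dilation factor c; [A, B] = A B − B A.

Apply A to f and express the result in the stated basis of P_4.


Δ f = 4x + 4
S_{-1} Δ f = -4x + 4
S_{-1} f = 2x^2 - 2x
Δ S_{-1} f = 4x
[S_{-1}, Δ] f = -8x + 4
(-([S_{-1}, Δ])) f = 8x - 4

the image equals g(x) = 8x - 4


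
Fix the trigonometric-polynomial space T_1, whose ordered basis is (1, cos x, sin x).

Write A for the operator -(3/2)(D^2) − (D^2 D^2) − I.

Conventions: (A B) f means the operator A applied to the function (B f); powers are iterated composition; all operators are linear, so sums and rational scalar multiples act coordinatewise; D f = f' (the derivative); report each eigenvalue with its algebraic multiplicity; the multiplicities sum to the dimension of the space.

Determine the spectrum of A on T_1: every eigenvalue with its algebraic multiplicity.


image of 1: -1
image of cos x: -(1/2)cos x
image of sin x: -(1/2)sin x
the matrix is diagonal; its diagonal is (-1, -1/2, -1/2)
for a triangular matrix the eigenvalues are the diagonal entries, with algebraic multiplicity their repetition count

λ = -1 (multiplicity 1), λ = -1/2 (multiplicity 2)


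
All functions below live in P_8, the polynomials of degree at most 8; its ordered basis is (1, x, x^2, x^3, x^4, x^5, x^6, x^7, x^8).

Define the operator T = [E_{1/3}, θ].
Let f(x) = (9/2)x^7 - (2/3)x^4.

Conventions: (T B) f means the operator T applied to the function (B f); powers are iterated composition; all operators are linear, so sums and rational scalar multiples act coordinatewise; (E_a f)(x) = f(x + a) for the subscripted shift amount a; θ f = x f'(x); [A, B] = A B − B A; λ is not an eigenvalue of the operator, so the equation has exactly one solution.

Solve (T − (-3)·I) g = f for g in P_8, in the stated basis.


the result is g(x) = (3/2)x^7 - (7/6)x^6 - (14/9)x^5 - (1/162)x^4 + (842/729)x^3 + (1163/4374)x^2 - (3299/19683)x - 11153/354294

write g with unknown coordinates in the stated basis and equate coefficients in (T − (-3)·I) g = f
solving from the highest basis element down gives g = (3/2)x^7 - (7/6)x^6 - (14/9)x^5 - (1/162)x^4 + (842/729)x^3 + (1163/4374)x^2 - (3299/19683)x - 11153/354294
check: T g = (7/2)x^6 + (14/3)x^5 - (35/54)x^4 - (842/243)x^3 - (1163/1458)x^2 + (3299/6561)x + 11153/118098
so T g − (-3)·g = (9/2)x^7 - (2/3)x^4 = f ✓


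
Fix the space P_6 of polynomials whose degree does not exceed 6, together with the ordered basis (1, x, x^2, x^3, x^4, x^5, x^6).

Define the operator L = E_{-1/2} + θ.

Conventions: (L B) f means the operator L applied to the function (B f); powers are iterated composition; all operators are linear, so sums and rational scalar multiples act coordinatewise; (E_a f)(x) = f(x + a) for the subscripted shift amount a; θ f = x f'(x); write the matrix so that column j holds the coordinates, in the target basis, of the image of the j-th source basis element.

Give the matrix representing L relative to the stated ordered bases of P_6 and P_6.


image of 1: 1
image of x: 2x - 1/2
image of x^2: 3x^2 - x + 1/4
image of x^3: 4x^3 - (3/2)x^2 + (3/4)x - 1/8
image of x^4: 5x^4 - 2x^3 + (3/2)x^2 - (1/2)x + 1/16
image of x^5: 6x^5 - (5/2)x^4 + (5/2)x^3 - (5/4)x^2 + (5/16)x - 1/32
image of x^6: 7x^6 - 3x^5 + (15/4)x^4 - (5/2)x^3 + (15/16)x^2 - (3/16)x + 1/64
each image's coordinates form column j of the matrix

the matrix is [[1, -1/2, 1/4, -1/8, 1/16, -1/32, 1/64]; [0, 2, -1, 3/4, -1/2, 5/16, -3/16]; [0, 0, 3, -3/2, 3/2, -5/4, 15/16]; [0, 0, 0, 4, -2, 5/2, -5/2]; [0, 0, 0, 0, 5, -5/2, 15/4]; [0, 0, 0, 0, 0, 6, -3]; [0, 0, 0, 0, 0, 0, 7]] (rows listed top to bottom)


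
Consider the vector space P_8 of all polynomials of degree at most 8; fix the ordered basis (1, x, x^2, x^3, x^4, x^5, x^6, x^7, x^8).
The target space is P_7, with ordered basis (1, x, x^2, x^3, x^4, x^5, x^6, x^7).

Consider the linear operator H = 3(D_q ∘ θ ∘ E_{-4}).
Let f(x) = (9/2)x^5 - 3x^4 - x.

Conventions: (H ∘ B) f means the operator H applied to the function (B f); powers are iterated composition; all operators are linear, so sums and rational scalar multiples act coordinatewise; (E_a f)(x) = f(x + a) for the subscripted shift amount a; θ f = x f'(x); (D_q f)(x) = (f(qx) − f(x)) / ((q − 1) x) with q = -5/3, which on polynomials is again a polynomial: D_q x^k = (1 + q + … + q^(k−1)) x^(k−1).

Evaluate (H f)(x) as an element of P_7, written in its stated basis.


E_{-4} f = (9/2)x^5 - 93x^4 + 768x^3 - 3168x^2 + 6527x - 5372
θ E_{-4} f = (45/2)x^5 - 372x^4 + 2304x^3 - 6336x^2 + 6527x
D_q θ E_{-4} f = (2105/18)x^4 + (8432/9)x^3 + 4864x^2 + 4224x + 6527
(3(D_q ∘ θ ∘ E_{-4})) f = (2105/6)x^4 + (8432/3)x^3 + 14592x^2 + 12672x + 19581

g(x) = (2105/6)x^4 + (8432/3)x^3 + 14592x^2 + 12672x + 19581


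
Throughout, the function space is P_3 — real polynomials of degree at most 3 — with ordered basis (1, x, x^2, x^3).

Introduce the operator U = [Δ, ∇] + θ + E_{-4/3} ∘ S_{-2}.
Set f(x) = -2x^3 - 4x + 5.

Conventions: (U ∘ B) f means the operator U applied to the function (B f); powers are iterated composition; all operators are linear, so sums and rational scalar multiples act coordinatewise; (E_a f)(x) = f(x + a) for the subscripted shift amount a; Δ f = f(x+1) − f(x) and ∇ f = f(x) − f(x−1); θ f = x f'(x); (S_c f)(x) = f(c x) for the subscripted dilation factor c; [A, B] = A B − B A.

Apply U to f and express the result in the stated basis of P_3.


∇ f = -6x^2 + 6x - 6
Δ ∇ f = -12x
Δ f = -6x^2 - 6x - 6
∇ Δ f = -12x
[Δ, ∇] f = 0
θ f = -6x^3 - 4x
S_{-2} f = 16x^3 + 8x + 5
E_{-4/3} S_{-2} f = 16x^3 - 64x^2 + (280/3)x - 1177/27
([Δ, ∇] + θ + E_{-4/3} ∘ S_{-2}) f = 10x^3 - 64x^2 + (268/3)x - 1177/27

the result is g(x) = 10x^3 - 64x^2 + (268/3)x - 1177/27


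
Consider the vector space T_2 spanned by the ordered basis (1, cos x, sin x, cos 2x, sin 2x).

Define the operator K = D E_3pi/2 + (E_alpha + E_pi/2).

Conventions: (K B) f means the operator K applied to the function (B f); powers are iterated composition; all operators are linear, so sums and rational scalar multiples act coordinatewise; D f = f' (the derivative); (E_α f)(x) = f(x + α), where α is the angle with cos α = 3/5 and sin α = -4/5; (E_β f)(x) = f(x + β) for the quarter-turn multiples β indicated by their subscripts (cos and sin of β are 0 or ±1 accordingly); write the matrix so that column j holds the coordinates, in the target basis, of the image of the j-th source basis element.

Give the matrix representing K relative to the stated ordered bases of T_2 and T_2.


image of 1: 2
image of cos x: (8/5)cos x - (1/5)sin x
image of sin x: (1/5)cos x + (8/5)sin x
image of cos 2x: -(32/25)cos 2x + (74/25)sin 2x
image of sin 2x: -(74/25)cos 2x - (32/25)sin 2x
each image's coordinates form column j of the matrix

the matrix is [[2, 0, 0, 0, 0]; [0, 8/5, 1/5, 0, 0]; [0, -1/5, 8/5, 0, 0]; [0, 0, 0, -32/25, -74/25]; [0, 0, 0, 74/25, -32/25]] (rows listed top to bottom)


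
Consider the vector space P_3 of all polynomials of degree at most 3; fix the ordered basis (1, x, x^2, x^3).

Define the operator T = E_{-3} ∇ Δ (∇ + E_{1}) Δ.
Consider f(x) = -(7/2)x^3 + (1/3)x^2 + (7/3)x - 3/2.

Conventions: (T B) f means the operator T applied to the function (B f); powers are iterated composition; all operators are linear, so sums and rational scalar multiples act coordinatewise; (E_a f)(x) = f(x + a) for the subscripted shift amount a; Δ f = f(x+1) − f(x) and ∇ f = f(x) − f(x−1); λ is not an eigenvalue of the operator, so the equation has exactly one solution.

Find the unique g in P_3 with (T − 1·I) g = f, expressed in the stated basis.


write g with unknown coordinates in the stated basis and equate coefficients in (T − 1·I) g = f
solving from the highest basis element down gives g = (7/2)x^3 - (1/3)x^2 - (7/3)x + 45/2
check: T g = 21
so T g − 1·g = -(7/2)x^3 + (1/3)x^2 + (7/3)x - 3/2 = f ✓

the result is g(x) = (7/2)x^3 - (1/3)x^2 - (7/3)x + 45/2


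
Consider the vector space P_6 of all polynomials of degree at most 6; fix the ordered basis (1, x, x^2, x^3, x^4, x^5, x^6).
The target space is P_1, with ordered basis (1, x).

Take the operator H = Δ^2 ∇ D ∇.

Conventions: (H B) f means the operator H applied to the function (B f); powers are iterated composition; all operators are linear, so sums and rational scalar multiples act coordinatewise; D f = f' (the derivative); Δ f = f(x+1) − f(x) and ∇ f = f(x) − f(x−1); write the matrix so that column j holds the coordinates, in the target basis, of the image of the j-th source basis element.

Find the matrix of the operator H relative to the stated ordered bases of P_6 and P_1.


the matrix is [[0, 0, 0, 0, 0, 120, 0]; [0, 0, 0, 0, 0, 0, 720]] (rows listed top to bottom)

image of 1: 0
image of x: 0
image of x^2: 0
image of x^3: 0
image of x^4: 0
image of x^5: 120
image of x^6: 720x
each image's coordinates form column j of the matrix


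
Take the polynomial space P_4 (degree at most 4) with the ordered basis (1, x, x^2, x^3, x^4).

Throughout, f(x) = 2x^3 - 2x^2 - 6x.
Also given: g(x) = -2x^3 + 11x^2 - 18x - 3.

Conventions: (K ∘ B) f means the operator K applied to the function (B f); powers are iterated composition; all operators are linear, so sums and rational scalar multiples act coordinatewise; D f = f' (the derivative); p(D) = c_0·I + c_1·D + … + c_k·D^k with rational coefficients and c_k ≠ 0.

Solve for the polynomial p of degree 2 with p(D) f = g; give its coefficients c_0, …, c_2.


D^0 f = 2x^3 - 2x^2 - 6x
D^1 f = 6x^2 - 4x - 6
D^2 f = 12x - 4
matching coefficients of g against c_0 f + c_1 Df + … from the top degree down determines the c_i
solution: c_0 = -1, c_1 = 3/2, c_2 = -3/2

p(D) = -I + (3/2)·D − (3/2)·D^2, i.e. c_0 = -1, c_1 = 3/2, c_2 = -3/2


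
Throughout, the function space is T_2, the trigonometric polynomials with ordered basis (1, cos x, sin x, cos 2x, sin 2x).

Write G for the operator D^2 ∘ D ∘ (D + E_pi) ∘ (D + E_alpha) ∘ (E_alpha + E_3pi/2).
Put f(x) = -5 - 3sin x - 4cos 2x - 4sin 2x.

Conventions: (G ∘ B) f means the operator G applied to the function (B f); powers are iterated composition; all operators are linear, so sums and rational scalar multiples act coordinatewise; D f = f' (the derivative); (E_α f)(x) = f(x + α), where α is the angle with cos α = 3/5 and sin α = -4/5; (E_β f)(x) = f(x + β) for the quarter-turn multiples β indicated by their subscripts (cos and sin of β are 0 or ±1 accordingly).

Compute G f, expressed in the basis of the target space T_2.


E_alpha f = -5 + (12/5)cos x - (9/5)sin x + (124/25)cos 2x - (68/25)sin 2x
E_3pi/2 f = -5 + 3cos x + 4cos 2x + 4sin 2x
(E_alpha + E_3pi/2) f = -10 + (27/5)cos x - (9/5)sin x + (224/25)cos 2x + (32/25)sin 2x
D (E_alpha + E_3pi/2) f = -(9/5)cos x - (27/5)sin x + (64/25)cos 2x - (448/25)sin 2x
E_alpha (E_alpha + E_3pi/2) f = -10 + (117/25)cos x + (81/25)sin x - (2336/625)cos 2x + (5152/625)sin 2x
(D + E_alpha) (E_alpha + E_3pi/2) f = -10 + (72/25)cos x - (54/25)sin x - (736/625)cos 2x - (6048/625)sin 2x
D ((D + E_alpha) ∘ (E_alpha + E_3pi/2)) f = -(54/25)cos x - (72/25)sin x - (12096/625)cos 2x + (1472/625)sin 2x
E_pi ((D + E_alpha) ∘ (E_alpha + E_3pi/2)) f = -10 - (72/25)cos x + (54/25)sin x - (736/625)cos 2x - (6048/625)sin 2x
(D + E_pi) ((D + E_alpha) ∘ (E_alpha + E_3pi/2)) f = -10 - (126/25)cos x - (18/25)sin x - (12832/625)cos 2x - (4576/625)sin 2x
D (D + E_pi) ((D + E_alpha) ∘ (E_alpha + E_3pi/2)) f = -(18/25)cos x + (126/25)sin x - (9152/625)cos 2x + (25664/625)sin 2x
D (D ∘ (D + E_pi)) ((D + E_alpha) ∘ (E_alpha + E_3pi/2)) f = (126/25)cos x + (18/25)sin x + (51328/625)cos 2x + (18304/625)sin 2x
D D (D ∘ (D + E_pi)) ((D + E_alpha) ∘ (E_alpha + E_3pi/2)) f = (18/25)cos x - (126/25)sin x + (36608/625)cos 2x - (102656/625)sin 2x

the result is g(x) = (18/25)cos x - (126/25)sin x + (36608/625)cos 2x - (102656/625)sin 2x


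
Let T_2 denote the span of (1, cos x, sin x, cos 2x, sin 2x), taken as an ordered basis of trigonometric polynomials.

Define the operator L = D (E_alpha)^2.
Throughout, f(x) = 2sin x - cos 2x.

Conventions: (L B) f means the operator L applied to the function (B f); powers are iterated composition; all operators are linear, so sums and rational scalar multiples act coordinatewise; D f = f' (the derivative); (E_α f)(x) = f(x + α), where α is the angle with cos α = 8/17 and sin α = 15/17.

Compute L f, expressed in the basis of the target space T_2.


the result is g(x) = -(322/289)cos x - (480/289)sin x - (154560/83521)cos 2x - (63358/83521)sin 2x

E_alpha f = (30/17)cos x + (16/17)sin x + (161/289)cos 2x + (240/289)sin 2x
E_alpha E_alpha f = (480/289)cos x - (322/289)sin x + (31679/83521)cos 2x - (77280/83521)sin 2x
D (E_alpha)^2 f = -(322/289)cos x - (480/289)sin x - (154560/83521)cos 2x - (63358/83521)sin 2x


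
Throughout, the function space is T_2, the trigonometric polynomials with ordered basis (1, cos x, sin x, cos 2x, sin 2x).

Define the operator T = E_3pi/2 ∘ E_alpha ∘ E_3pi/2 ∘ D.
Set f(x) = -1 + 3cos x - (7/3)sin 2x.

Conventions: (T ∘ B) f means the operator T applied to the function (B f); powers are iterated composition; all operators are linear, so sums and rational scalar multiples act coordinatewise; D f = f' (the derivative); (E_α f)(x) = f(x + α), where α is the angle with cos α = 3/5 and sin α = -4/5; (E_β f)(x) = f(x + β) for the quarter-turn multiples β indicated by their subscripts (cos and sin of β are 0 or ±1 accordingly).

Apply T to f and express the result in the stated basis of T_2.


the image equals g(x) = -(12/5)cos x + (9/5)sin x + (98/75)cos 2x - (112/25)sin 2x

D f = -3sin x - (14/3)cos 2x
E_3pi/2 D f = 3cos x + (14/3)cos 2x
E_alpha (E_3pi/2 ∘ D) f = (9/5)cos x + (12/5)sin x - (98/75)cos 2x + (112/25)sin 2x
E_3pi/2 E_alpha (E_3pi/2 ∘ D) f = -(12/5)cos x + (9/5)sin x + (98/75)cos 2x - (112/25)sin 2x


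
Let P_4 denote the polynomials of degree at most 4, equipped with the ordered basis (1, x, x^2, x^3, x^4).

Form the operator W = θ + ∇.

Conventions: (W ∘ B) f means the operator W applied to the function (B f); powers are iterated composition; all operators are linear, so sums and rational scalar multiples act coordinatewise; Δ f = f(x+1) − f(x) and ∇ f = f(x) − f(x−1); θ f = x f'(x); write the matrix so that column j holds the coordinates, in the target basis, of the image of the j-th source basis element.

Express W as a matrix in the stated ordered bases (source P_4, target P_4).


image of 1: 0
image of x: x + 1
image of x^2: 2x^2 + 2x - 1
image of x^3: 3x^3 + 3x^2 - 3x + 1
image of x^4: 4x^4 + 4x^3 - 6x^2 + 4x - 1
each image's coordinates form column j of the matrix

the matrix is [[0, 1, -1, 1, -1]; [0, 1, 2, -3, 4]; [0, 0, 2, 3, -6]; [0, 0, 0, 3, 4]; [0, 0, 0, 0, 4]] (rows listed top to bottom)


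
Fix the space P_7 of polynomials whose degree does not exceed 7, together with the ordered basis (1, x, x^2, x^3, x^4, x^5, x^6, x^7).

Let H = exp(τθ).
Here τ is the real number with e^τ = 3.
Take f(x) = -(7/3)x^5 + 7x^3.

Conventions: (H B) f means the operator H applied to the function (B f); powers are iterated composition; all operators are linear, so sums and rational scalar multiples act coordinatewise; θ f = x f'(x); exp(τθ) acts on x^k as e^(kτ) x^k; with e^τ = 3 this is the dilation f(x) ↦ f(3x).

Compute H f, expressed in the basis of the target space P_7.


the image equals g(x) = -567x^5 + 189x^3

exp(τθ) x^k = e^(kτ) x^k; with e^τ = 3 this sends x^k to 3^k x^k
x^3 ↦ 27 x^3
x^5 ↦ 243 x^5
applying this coordinatewise to f: exp(τθ) f = -567x^5 + 189x^3


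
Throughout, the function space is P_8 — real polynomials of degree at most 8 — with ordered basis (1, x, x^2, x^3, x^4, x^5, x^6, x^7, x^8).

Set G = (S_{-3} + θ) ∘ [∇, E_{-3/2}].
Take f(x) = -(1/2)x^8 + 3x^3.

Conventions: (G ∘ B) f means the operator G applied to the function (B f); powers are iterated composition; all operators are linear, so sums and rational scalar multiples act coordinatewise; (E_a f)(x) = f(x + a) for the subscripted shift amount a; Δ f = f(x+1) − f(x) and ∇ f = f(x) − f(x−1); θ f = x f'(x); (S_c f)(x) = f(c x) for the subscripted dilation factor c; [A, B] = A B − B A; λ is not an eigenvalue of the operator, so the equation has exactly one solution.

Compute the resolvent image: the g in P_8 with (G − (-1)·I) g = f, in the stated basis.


g(x) = -(1/2)x^8 + 3x^3

write g with unknown coordinates in the stated basis and equate coefficients in (G − (-1)·I) g = f
solving from the highest basis element down gives g = -(1/2)x^8 + 3x^3
check: G g = 0
so G g − (-1)·g = -(1/2)x^8 + 3x^3 = f ✓


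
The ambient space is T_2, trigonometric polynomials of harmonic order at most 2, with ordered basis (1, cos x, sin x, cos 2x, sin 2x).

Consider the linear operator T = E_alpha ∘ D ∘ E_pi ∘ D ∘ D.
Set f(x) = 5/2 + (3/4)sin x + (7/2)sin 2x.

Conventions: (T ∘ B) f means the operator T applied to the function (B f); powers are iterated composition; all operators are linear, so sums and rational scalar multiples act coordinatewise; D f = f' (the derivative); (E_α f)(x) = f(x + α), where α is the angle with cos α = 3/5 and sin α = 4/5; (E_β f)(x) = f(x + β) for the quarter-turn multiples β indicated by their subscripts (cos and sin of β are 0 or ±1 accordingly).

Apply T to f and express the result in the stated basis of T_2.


the result is g(x) = (9/20)cos x - (3/5)sin x + (196/25)cos 2x + (672/25)sin 2x

D f = (3/4)cos x + 7cos 2x
D D f = -(3/4)sin x - 14sin 2x
E_pi (D ∘ D) f = (3/4)sin x - 14sin 2x
D E_pi (D ∘ D) f = (3/4)cos x - 28cos 2x
E_alpha (D ∘ E_pi) (D ∘ D) f = (9/20)cos x - (3/5)sin x + (196/25)cos 2x + (672/25)sin 2x


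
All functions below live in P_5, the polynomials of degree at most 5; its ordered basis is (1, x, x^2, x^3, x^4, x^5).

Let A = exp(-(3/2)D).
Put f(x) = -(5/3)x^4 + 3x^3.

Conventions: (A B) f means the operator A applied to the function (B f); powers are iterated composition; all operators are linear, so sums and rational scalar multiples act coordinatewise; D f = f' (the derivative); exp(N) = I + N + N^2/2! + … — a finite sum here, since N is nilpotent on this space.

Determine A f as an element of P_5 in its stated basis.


the result is g(x) = -(5/3)x^4 + 13x^3 - 36x^2 + (171/4)x - 297/16

order-1 term: 10x^3 - (27/2)x^2
order-2 term: -(45/2)x^2 + (81/4)x
order-3 term: (45/2)x - 81/8
order-4 term: -135/16
the series for exp(-(3/2)D) f terminates at order 4
exp(-(3/2)D) f = -(5/3)x^4 + 13x^3 - 36x^2 + (171/4)x - 297/16


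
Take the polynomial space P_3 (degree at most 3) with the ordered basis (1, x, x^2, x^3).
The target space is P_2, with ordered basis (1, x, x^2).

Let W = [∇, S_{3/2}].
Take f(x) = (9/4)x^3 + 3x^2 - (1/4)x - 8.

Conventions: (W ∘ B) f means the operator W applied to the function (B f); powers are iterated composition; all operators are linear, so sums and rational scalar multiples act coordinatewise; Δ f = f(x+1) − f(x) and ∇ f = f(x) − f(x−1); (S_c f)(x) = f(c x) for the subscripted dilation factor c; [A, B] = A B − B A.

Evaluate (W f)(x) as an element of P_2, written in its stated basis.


the result is g(x) = (243/32)x^2 - (261/32)x + 47/32

S_{3/2} f = (243/32)x^3 + (27/4)x^2 - (3/8)x - 8
∇ S_{3/2} f = (729/32)x^2 - (297/32)x + 15/32
∇ f = (27/4)x^2 - (3/4)x - 1
S_{3/2} ∇ f = (243/16)x^2 - (9/8)x - 1
[∇, S_{3/2}] f = (243/32)x^2 - (261/32)x + 47/32


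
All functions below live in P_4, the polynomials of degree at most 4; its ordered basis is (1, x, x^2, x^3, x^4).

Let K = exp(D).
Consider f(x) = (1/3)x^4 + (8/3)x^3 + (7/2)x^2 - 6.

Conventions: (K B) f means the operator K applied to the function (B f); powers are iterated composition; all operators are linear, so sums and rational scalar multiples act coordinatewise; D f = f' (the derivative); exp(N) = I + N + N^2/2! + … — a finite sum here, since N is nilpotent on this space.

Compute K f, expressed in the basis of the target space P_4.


the result is g(x) = (1/3)x^4 + 4x^3 + (27/2)x^2 + (49/3)x + 1/2

order-1 term: (4/3)x^3 + 8x^2 + 7x
order-2 term: 2x^2 + 8x + 7/2
order-3 term: (4/3)x + 8/3
order-4 term: 1/3
the series for exp(D) f terminates at order 4
exp(D) f = (1/3)x^4 + 4x^3 + (27/2)x^2 + (49/3)x + 1/2


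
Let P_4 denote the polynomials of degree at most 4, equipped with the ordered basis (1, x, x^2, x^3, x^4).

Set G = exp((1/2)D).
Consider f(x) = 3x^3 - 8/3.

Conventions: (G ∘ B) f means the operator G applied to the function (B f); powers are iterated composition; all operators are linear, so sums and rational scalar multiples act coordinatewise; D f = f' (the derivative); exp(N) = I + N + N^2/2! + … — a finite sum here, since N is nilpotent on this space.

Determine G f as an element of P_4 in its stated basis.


order-1 term: (9/2)x^2
order-2 term: (9/4)x
order-3 term: 3/8
the series for exp((1/2)D) f terminates at order 3
exp((1/2)D) f = 3x^3 + (9/2)x^2 + (9/4)x - 55/24

the result is g(x) = 3x^3 + (9/2)x^2 + (9/4)x - 55/24


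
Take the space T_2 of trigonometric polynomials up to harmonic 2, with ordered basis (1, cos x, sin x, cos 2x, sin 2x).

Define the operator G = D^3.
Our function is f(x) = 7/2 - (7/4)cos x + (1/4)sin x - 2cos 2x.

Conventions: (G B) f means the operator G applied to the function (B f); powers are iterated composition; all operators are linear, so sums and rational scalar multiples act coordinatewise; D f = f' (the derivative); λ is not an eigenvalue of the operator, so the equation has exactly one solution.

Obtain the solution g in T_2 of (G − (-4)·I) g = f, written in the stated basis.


write g with unknown coordinates in the stated basis and equate coefficients in (G − (-4)·I) g = f
solving from the highest basis element down gives g = 7/8 - (27/68)cos x + (11/68)sin x - (1/10)cos 2x + (1/5)sin 2x
check: G g = -(11/68)cos x - (27/68)sin x - (8/5)cos 2x - (4/5)sin 2x
so G g − (-4)·g = 7/2 - (7/4)cos x + (1/4)sin x - 2cos 2x = f ✓

the result is g(x) = 7/8 - (27/68)cos x + (11/68)sin x - (1/10)cos 2x + (1/5)sin 2x


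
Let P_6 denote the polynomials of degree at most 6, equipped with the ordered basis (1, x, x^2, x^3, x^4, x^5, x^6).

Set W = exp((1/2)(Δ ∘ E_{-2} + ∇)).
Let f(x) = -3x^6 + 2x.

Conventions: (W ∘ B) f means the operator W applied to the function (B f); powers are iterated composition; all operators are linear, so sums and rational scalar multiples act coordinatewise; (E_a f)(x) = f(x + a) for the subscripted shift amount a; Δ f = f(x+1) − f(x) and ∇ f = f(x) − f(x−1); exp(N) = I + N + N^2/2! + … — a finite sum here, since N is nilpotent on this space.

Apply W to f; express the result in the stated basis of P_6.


the image equals g(x) = -3x^6 - 18x^5 + 45x^4 + 60x^3 - 405x^2 + 416x + 77

order-1 term: -18x^5 + 90x^4 - 240x^3 + 360x^2 - 288x + 98
order-2 term: -45x^4 + 360x^3 - 1260x^2 + 2160x - 1488
order-3 term: -60x^3 + 540x^2 - 1800x + 2160
order-4 term: -45x^2 + 360x - 780
order-5 term: -18x + 90
order-6 term: -3
the series for exp((1/2)(Δ ∘ E_{-2} + ∇)) f terminates at order 6
exp((1/2)(Δ ∘ E_{-2} + ∇)) f = -3x^6 - 18x^5 + 45x^4 + 60x^3 - 405x^2 + 416x + 77


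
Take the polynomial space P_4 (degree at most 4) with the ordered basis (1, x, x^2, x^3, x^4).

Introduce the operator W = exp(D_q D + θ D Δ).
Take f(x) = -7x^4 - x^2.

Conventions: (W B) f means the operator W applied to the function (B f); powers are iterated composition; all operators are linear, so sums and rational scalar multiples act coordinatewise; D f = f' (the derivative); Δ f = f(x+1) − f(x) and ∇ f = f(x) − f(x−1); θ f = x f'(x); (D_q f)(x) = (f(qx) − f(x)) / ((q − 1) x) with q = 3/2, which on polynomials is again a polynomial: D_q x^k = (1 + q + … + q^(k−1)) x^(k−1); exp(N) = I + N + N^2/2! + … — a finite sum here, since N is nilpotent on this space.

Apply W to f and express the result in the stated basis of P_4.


the result is g(x) = -7x^4 - 302x^2 - 84x - 303

order-1 term: -301x^2 - 84x - 2
order-2 term: -301
the series for exp(D_q D + θ D Δ) f terminates at order 2
exp(D_q D + θ D Δ) f = -7x^4 - 302x^2 - 84x - 303


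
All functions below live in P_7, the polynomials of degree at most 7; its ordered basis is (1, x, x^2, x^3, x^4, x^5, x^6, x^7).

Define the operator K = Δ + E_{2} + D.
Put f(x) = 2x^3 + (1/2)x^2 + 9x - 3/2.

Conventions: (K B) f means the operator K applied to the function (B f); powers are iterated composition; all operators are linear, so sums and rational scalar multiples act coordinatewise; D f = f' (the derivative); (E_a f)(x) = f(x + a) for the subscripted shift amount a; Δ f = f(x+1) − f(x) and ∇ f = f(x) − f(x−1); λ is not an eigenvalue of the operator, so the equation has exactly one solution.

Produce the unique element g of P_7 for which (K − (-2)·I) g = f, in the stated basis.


write g with unknown coordinates in the stated basis and equate coefficients in (K − (-2)·I) g = f
solving from the highest basis element down gives g = (2/3)x^3 - (5/2)x^2 + (19/3)x - 61/9
check: K g = (2/3)x^3 + (11/2)x^2 - (11/3)x + 217/18
so K g − (-2)·g = 2x^3 + (1/2)x^2 + 9x - 3/2 = f ✓

g(x) = (2/3)x^3 - (5/2)x^2 + (19/3)x - 61/9


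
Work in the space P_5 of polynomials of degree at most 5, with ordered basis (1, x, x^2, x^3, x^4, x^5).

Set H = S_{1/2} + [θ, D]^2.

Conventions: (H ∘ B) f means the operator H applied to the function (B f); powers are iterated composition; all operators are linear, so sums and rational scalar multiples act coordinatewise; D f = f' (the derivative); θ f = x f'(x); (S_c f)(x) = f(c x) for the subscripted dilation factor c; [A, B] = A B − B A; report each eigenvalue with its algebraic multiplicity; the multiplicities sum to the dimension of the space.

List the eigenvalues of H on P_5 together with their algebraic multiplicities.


image of 1: 1
image of x: (1/2)x
image of x^2: (1/4)x^2 + 2
image of x^3: (1/8)x^3 + 6x
image of x^4: (1/16)x^4 + 12x^2
image of x^5: (1/32)x^5 + 20x^3
the matrix is upper triangular; its diagonal is (1, 1/2, 1/4, 1/8, 1/16, 1/32)
for a triangular matrix the eigenvalues are the diagonal entries, with algebraic multiplicity their repetition count

λ = 1/32 (multiplicity 1), λ = 1/16 (multiplicity 1), λ = 1/8 (multiplicity 1), λ = 1/4 (multiplicity 1), λ = 1/2 (multiplicity 1), λ = 1 (multiplicity 1)


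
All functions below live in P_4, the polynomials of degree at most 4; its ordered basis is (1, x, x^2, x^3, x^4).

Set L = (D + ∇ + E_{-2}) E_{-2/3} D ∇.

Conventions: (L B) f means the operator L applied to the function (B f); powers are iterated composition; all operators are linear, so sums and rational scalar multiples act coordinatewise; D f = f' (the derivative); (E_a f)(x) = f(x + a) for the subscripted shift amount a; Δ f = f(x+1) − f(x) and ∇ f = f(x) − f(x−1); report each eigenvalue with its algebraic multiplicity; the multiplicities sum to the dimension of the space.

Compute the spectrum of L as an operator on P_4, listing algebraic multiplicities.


image of 1: 0
image of x: 0
image of x^2: 2
image of x^3: 6x - 7
image of x^4: 12x^2 - 28x + 160/3
the matrix is upper triangular; its diagonal is (0, 0, 0, 0, 0)
for a triangular matrix the eigenvalues are the diagonal entries, with algebraic multiplicity their repetition count

λ = 0 (multiplicity 5)


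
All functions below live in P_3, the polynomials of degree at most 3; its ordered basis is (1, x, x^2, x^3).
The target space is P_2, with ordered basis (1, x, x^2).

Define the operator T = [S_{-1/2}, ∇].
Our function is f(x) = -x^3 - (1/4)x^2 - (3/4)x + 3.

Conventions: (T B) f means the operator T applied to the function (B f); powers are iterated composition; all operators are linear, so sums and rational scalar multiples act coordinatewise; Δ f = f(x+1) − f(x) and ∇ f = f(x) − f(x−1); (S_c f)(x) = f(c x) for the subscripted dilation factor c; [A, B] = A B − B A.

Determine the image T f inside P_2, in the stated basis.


∇ f = -3x^2 + (5/2)x - 3/2
S_{-1/2} ∇ f = -(3/4)x^2 - (5/4)x - 3/2
S_{-1/2} f = (1/8)x^3 - (1/16)x^2 + (3/8)x + 3
∇ S_{-1/2} f = (3/8)x^2 - (1/2)x + 9/16
[S_{-1/2}, ∇] f = -(9/8)x^2 - (3/4)x - 33/16

the image equals g(x) = -(9/8)x^2 - (3/4)x - 33/16


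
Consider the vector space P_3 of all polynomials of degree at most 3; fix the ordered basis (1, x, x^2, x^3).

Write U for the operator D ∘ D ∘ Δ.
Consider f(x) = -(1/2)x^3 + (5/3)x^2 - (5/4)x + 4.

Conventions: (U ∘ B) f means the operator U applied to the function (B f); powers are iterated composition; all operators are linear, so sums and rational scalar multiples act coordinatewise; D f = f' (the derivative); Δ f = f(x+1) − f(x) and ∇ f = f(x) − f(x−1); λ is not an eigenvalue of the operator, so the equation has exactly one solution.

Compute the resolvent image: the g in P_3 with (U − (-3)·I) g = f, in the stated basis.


write g with unknown coordinates in the stated basis and equate coefficients in (U − (-3)·I) g = f
solving from the highest basis element down gives g = -(1/6)x^3 + (5/9)x^2 - (5/12)x + 5/3
check: U g = -1
so U g − (-3)·g = -(1/2)x^3 + (5/3)x^2 - (5/4)x + 4 = f ✓

the result is g(x) = -(1/6)x^3 + (5/9)x^2 - (5/12)x + 5/3


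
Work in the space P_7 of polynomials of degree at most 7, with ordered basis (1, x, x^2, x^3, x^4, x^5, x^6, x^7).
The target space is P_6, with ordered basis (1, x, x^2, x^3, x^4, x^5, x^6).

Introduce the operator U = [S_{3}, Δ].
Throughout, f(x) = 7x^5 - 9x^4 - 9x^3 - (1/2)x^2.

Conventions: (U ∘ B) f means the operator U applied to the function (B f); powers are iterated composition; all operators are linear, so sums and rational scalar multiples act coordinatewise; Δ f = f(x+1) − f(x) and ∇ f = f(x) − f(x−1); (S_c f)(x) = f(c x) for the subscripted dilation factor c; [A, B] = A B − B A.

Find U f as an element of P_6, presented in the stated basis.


Δ f = 35x^4 + 34x^3 - 11x^2 - 29x - 23/2
S_{3} Δ f = 2835x^4 + 918x^3 - 99x^2 - 87x - 23/2
S_{3} f = 1701x^5 - 729x^4 - 243x^3 - (9/2)x^2
Δ S_{3} f = 8505x^4 + 14094x^3 + 11907x^2 + 4851x + 1449/2
[S_{3}, Δ] f = -5670x^4 - 13176x^3 - 12006x^2 - 4938x - 736

g(x) = -5670x^4 - 13176x^3 - 12006x^2 - 4938x - 736
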